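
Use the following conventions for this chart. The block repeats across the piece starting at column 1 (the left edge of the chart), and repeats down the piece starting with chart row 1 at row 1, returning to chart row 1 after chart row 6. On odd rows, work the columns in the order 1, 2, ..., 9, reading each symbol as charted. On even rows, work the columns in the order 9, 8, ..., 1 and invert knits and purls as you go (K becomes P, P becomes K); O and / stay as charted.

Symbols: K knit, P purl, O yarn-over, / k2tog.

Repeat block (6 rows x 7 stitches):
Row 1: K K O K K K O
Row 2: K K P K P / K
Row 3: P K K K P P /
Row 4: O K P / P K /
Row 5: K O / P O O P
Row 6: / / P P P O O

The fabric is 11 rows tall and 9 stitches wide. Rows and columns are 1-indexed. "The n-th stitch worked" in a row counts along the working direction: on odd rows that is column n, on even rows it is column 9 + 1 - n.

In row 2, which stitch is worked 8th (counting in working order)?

Stitch:
P

Derivation:
For row 2: chart row = ((2-1) mod 6) + 1 = 2; this is a WS (even) row.
Chart row 2 tiled across columns 1-9: K K P K P / K K K
WS row: flip the tiled sequence (start at column 9) and apply K<->P; O and / stay.
Row 2 as worked: P P P / K P K P P
Stitch 8 in working order -> P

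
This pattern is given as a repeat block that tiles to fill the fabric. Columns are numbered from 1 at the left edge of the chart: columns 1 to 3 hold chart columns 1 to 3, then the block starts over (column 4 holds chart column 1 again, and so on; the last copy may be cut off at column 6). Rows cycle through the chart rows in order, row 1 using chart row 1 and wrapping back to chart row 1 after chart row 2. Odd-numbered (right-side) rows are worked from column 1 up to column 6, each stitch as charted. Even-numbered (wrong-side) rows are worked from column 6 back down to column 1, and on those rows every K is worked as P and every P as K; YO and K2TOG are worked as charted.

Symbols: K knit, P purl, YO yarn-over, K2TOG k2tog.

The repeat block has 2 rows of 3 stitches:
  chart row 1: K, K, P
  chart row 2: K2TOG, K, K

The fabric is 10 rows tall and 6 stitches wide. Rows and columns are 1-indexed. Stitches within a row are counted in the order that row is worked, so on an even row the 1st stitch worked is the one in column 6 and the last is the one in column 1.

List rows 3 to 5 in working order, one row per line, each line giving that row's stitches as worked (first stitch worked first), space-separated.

Row 3: chart row 1, RS - tile across columns 1-6 and work as-is.
Row 4: chart row 2, WS - tiled (columns 1-6): K2TOG K K K2TOG K K; work from column 6 back to 1 with K<->P swapped.
Row 5: chart row 1, RS - tile across columns 1-6 and work as-is.

Rows as worked:
K K P K K P
P P K2TOG P P K2TOG
K K P K K P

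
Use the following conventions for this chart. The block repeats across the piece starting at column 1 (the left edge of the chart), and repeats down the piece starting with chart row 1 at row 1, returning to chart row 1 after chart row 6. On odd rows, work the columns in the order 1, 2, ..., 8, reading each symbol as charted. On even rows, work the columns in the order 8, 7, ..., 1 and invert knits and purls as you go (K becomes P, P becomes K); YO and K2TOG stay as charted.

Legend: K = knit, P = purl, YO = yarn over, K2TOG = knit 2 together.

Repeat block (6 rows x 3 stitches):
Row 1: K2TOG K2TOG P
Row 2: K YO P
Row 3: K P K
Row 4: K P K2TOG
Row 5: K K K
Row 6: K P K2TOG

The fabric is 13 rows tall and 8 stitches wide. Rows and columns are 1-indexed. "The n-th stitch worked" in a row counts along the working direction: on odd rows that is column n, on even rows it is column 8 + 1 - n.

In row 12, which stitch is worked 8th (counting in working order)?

For row 12: chart row = ((12-1) mod 6) + 1 = 6; this is a WS (even) row.
Chart row 6 tiled across columns 1-8: K P K2TOG K P K2TOG K P
WS: work from column 8 back to column 1 (reverse the tiled row), swapping K<->P (YO and K2TOG unchanged).
Row 12 as worked: K P K2TOG K P K2TOG K P
Counting 8 along the worked row gives P.

Result:
P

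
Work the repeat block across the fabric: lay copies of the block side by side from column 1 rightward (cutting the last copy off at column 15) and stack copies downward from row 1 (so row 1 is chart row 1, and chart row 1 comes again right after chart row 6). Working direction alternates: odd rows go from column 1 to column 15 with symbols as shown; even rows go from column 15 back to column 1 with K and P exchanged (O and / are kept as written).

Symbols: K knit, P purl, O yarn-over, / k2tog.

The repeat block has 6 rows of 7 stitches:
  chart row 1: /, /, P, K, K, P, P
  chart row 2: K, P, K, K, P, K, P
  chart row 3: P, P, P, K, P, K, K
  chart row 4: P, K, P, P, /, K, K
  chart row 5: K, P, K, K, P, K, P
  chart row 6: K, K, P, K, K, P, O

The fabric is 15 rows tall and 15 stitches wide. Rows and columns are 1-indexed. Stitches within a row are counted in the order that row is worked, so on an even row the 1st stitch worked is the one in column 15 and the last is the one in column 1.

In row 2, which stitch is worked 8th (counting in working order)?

Stitch:
P

Derivation:
Row 2 uses chart row ((2-1) mod 6)+1 = 2. Row 2 is even, so WS.
Chart row 2 tiled across columns 1-15: K P K K P K P K P K K P K P K
Wrong side: read the tiled row from column 15 down to 1 and exchange K with P (leave O, /).
Row 2 as worked: P K P K P P K P K P K P P K P
The 8th stitch worked is P.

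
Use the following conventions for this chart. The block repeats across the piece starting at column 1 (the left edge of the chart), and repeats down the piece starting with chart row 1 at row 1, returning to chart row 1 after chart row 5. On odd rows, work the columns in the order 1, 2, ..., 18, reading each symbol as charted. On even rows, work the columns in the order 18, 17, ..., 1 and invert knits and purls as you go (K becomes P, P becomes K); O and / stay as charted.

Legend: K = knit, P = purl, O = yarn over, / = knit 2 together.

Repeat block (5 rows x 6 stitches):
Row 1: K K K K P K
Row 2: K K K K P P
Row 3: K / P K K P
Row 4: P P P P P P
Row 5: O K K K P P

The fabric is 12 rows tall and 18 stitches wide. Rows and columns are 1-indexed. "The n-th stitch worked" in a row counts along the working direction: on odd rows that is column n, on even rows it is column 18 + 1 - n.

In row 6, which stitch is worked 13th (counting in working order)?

Result:
P

Derivation:
Row 6 uses chart row ((6-1) mod 5)+1 = 1. Row 6 is even, so WS.
Chart row 1 tiled across columns 1-18: K K K K P K K K K K P K K K K K P K
Wrong side: read the tiled row from column 18 down to 1 and exchange K with P (leave O, /).
Row 6 as worked: P K P P P P P K P P P P P K P P P P
The 13th stitch worked is P.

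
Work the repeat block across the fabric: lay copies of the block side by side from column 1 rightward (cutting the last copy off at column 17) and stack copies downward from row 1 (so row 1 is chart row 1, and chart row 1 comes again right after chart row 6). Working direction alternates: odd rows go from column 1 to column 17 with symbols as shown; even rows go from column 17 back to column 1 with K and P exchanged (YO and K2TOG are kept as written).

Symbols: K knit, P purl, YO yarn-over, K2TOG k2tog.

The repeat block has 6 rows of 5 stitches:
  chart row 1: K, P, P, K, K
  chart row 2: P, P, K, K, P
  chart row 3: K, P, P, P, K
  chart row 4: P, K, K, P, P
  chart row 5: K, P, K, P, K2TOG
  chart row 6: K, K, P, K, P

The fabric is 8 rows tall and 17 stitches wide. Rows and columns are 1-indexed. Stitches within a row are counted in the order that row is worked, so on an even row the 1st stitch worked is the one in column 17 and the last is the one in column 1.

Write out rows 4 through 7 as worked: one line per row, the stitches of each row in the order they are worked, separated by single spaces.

Row 4: chart row 4, WS - tiled (columns 1-17): P K K P P P K K P P P K K P P P K; work from column 17 back to 1 with K<->P swapped.
Row 5: chart row 5, RS - tile across columns 1-17 and work as-is.
Row 6: chart row 6, WS - tiled (columns 1-17): K K P K P K K P K P K K P K P K K; work from column 17 back to 1 with K<->P swapped.
Row 7: chart row 1, RS - tile across columns 1-17 and work as-is.

== ROWS AS WORKED ==
P K K K P P K K K P P K K K P P K
K P K P K2TOG K P K P K2TOG K P K P K2TOG K P
P P K P K P P K P K P P K P K P P
K P P K K K P P K K K P P K K K P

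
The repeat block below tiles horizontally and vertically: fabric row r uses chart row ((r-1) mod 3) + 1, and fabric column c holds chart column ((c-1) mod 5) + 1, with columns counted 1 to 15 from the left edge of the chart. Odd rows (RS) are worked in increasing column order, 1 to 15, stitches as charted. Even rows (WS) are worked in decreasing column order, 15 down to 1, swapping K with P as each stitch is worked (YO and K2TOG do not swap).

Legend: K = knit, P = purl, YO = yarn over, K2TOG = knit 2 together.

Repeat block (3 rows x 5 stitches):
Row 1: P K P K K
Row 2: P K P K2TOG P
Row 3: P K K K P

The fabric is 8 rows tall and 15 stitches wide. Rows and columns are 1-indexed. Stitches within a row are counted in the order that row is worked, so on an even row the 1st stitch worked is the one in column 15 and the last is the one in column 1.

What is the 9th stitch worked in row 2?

Result:
P

Derivation:
For row 2: chart row = ((2-1) mod 3) + 1 = 2; this is a WS (even) row.
Chart row 2 tiled across columns 1-15: P K P K2TOG P P K P K2TOG P P K P K2TOG P
Wrong side: read the tiled row from column 15 down to 1 and exchange K with P (leave YO, K2TOG).
Row 2 as worked: K K2TOG K P K K K2TOG K P K K K2TOG K P K
Stitch 9 in working order -> P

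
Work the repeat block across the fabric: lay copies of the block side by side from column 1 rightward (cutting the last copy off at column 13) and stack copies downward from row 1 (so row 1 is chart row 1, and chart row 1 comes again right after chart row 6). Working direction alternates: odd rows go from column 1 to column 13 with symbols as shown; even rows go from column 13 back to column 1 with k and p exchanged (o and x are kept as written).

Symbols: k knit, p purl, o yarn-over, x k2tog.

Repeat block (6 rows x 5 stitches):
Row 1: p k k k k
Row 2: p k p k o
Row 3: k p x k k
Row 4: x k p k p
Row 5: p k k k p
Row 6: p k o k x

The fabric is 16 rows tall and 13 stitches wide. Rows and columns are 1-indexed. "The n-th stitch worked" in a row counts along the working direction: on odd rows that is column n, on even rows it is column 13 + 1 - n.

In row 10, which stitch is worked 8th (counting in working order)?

Row 10 uses chart row ((10-1) mod 6)+1 = 4. Row 10 is even, so WS.
Chart row 4 tiled across columns 1-13: x k p k p x k p k p x k p
WS: work from column 13 back to column 1 (reverse the tiled row), swapping k<->p (o and x unchanged).
Row 10 as worked: k p x k p k p x k p k p x
Counting 8 along the worked row gives x.

== STITCH ==
x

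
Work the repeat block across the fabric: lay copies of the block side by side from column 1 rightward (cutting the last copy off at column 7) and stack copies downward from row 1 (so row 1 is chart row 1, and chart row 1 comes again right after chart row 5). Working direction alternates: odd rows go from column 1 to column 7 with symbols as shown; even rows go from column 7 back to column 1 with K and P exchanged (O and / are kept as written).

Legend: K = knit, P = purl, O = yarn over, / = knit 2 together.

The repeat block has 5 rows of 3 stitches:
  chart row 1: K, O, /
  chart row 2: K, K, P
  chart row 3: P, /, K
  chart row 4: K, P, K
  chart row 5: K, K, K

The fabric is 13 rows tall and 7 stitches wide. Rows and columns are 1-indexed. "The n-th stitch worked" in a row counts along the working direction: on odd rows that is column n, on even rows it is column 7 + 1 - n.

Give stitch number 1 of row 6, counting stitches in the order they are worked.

Row 6: (6-1) mod 5 = 0, so use chart row 1. Even row -> WS.
Chart row 1 tiled across columns 1-7: K O / K O / K
WS: work from column 7 back to column 1 (reverse the tiled row), swapping K<->P (O and / unchanged).
Row 6 as worked: P / O P / O P
Counting 1 along the worked row gives P.

Stitch:
P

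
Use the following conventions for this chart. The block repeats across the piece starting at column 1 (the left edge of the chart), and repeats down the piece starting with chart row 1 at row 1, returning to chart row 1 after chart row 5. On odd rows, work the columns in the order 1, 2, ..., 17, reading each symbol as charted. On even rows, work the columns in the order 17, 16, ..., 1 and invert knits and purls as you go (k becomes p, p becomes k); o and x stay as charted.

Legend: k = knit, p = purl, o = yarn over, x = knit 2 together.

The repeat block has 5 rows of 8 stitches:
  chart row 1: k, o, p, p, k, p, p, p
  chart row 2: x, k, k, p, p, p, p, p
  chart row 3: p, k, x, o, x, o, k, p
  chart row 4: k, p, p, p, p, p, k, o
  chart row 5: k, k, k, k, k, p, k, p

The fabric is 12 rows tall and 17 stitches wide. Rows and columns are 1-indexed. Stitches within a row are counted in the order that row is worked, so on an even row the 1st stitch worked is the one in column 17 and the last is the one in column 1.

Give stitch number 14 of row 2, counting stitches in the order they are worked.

Stitch:
k

Derivation:
Row 2 uses chart row ((2-1) mod 5)+1 = 2. Row 2 is even, so WS.
Chart row 2 tiled across columns 1-17: x k k p p p p p x k k p p p p p x
Wrong side: read the tiled row from column 17 down to 1 and exchange k with p (leave o, x).
Row 2 as worked: x k k k k k p p x k k k k k p p x
The 14th stitch worked is k.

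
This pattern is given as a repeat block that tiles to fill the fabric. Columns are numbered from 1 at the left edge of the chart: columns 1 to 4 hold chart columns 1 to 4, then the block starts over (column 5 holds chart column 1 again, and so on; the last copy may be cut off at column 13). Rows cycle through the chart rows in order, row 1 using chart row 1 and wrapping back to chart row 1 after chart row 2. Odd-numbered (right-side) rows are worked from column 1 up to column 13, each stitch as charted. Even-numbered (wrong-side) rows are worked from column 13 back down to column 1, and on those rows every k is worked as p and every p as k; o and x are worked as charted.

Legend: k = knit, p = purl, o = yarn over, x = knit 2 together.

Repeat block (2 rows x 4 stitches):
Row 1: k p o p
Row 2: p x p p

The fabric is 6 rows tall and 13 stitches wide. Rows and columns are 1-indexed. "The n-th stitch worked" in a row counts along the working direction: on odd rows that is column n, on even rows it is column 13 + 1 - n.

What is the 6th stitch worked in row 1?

Row 1: (1-1) mod 2 = 0, so use chart row 1. Odd row -> RS.
Chart row 1 tiled across columns 1-13: k p o p k p o p k p o p k
RS row: no reversal, no swap; stitch n worked = column n.
The 6th stitch worked is p.

== STITCH ==
p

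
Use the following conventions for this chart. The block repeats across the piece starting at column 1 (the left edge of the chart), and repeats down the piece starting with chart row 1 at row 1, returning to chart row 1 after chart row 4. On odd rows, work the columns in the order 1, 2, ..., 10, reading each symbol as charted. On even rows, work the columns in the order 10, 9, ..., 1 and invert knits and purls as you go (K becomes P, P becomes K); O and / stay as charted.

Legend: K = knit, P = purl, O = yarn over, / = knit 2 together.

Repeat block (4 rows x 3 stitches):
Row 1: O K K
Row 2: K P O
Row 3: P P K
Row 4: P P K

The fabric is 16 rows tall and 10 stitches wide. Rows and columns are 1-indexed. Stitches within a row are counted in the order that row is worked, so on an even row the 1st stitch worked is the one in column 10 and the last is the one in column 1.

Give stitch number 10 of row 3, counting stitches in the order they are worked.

Row 3 uses chart row ((3-1) mod 4)+1 = 3. Row 3 is odd, so RS.
Chart row 3 tiled across columns 1-10: P P K P P K P P K P
Right side: take the tiled row as-is (worked left to right from column 1).
The 10th stitch worked is P.

Stitch:
P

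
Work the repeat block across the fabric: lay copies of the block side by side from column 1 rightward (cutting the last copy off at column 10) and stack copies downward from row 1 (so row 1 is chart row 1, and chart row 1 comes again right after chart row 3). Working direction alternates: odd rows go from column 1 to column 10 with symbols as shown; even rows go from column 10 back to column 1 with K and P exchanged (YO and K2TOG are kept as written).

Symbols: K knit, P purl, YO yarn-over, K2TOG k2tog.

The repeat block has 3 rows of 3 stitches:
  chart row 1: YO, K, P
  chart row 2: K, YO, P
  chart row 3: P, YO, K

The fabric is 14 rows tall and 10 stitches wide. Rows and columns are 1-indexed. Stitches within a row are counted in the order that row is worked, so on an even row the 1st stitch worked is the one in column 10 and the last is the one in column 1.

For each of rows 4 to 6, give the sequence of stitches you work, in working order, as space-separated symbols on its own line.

Row 4: chart row 1, WS - tiled (columns 1-10): YO K P YO K P YO K P YO; work from column 10 back to 1 with K<->P swapped.
Row 5: chart row 2, RS - tile across columns 1-10 and work as-is.
Row 6: chart row 3, WS - tiled (columns 1-10): P YO K P YO K P YO K P; work from column 10 back to 1 with K<->P swapped.

Result:
YO K P YO K P YO K P YO
K YO P K YO P K YO P K
K P YO K P YO K P YO K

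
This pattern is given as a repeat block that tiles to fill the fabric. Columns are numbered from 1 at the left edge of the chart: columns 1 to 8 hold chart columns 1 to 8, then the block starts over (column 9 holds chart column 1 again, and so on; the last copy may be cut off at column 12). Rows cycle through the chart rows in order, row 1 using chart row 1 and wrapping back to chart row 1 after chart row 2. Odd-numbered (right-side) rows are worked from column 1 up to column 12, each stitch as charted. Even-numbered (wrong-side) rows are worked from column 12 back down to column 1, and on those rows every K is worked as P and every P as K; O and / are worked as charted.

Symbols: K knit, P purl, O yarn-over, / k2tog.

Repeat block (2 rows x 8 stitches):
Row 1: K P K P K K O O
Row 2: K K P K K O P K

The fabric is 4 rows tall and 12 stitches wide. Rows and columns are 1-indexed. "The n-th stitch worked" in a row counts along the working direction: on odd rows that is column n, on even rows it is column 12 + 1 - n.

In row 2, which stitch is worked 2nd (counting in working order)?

Row 2: (2-1) mod 2 = 1, so use chart row 2. Even row -> WS.
Chart row 2 tiled across columns 1-12: K K P K K O P K K K P K
Wrong side: read the tiled row from column 12 down to 1 and exchange K with P (leave O, /).
Row 2 as worked: P K P P P K O P P K P P
Stitch 2 in working order -> K

Result:
K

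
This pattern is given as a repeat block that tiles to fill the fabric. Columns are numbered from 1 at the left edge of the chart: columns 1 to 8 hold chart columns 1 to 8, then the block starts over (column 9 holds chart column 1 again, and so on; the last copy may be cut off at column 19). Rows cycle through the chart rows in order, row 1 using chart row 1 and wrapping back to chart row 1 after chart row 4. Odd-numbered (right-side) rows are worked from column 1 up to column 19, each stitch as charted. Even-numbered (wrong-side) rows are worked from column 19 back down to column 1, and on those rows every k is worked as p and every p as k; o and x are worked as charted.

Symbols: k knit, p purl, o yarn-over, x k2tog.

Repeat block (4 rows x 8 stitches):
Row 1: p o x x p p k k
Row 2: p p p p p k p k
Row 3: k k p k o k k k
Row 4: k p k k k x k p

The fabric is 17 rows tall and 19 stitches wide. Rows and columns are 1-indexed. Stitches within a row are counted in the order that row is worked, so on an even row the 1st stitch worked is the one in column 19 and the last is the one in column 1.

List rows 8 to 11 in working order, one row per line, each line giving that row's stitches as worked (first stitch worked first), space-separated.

Result:
p k p k p x p p p k p k p x p p p k p
p o x x p p k k p o x x p p k k p o x
k k k p k p k k k k k p k p k k k k k
k k p k o k k k k k p k o k k k k k p

Derivation:
Row 8: chart row 4, WS - tiled (columns 1-19): k p k k k x k p k p k k k x k p k p k; work from column 19 back to 1 with k<->p swapped.
Row 9: chart row 1, RS - tile across columns 1-19 and work as-is.
Row 10: chart row 2, WS - tiled (columns 1-19): p p p p p k p k p p p p p k p k p p p; work from column 19 back to 1 with k<->p swapped.
Row 11: chart row 3, RS - tile across columns 1-19 and work as-is.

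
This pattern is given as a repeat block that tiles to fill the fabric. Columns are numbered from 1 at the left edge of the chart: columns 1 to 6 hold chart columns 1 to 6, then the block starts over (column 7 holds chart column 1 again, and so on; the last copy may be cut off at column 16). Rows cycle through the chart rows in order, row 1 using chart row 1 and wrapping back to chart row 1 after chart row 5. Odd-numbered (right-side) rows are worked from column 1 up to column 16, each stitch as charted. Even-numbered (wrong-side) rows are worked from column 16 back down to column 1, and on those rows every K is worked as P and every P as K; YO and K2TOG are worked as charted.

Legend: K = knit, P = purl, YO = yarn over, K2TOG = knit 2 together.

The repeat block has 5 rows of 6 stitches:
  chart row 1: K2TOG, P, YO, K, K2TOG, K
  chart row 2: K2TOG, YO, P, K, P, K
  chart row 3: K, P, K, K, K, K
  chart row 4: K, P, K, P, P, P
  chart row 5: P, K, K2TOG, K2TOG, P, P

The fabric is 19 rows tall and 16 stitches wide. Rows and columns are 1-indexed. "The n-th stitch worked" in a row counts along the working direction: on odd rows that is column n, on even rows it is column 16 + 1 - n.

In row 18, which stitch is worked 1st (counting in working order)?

Stitch:
P

Derivation:
For row 18: chart row = ((18-1) mod 5) + 1 = 3; this is a WS (even) row.
Chart row 3 tiled across columns 1-16: K P K K K K K P K K K K K P K K
WS: work from column 16 back to column 1 (reverse the tiled row), swapping K<->P (YO and K2TOG unchanged).
Row 18 as worked: P P K P P P P P K P P P P P K P
Counting 1 along the worked row gives P.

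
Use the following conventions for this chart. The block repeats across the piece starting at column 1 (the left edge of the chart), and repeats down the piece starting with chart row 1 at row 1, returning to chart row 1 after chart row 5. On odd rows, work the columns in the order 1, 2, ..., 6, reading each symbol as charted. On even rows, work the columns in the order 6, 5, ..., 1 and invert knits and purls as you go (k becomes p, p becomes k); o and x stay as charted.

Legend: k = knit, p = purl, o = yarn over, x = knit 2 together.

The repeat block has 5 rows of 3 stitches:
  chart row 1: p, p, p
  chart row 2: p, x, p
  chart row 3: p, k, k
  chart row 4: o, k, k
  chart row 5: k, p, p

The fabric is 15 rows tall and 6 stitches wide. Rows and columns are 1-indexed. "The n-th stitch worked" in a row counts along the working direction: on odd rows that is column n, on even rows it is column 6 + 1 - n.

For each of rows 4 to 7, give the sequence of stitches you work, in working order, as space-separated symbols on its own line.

Row 4: chart row 4, WS - tiled (columns 1-6): o k k o k k; work from column 6 back to 1 with k<->p swapped.
Row 5: chart row 5, RS - tile across columns 1-6 and work as-is.
Row 6: chart row 1, WS - tiled (columns 1-6): p p p p p p; work from column 6 back to 1 with k<->p swapped.
Row 7: chart row 2, RS - tile across columns 1-6 and work as-is.

Rows as worked:
p p o p p o
k p p k p p
k k k k k k
p x p p x p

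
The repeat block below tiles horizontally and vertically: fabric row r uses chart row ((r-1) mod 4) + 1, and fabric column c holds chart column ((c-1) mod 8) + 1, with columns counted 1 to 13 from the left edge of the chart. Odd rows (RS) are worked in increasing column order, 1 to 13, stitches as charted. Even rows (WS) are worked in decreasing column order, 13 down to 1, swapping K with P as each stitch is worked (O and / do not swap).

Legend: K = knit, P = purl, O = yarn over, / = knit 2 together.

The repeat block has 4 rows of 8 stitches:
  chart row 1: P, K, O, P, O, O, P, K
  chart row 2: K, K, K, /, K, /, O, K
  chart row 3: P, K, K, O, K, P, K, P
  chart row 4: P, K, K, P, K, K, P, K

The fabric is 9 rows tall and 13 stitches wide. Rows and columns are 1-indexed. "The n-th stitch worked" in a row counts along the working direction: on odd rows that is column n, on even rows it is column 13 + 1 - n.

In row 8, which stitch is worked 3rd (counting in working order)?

Row 8: (8-1) mod 4 = 3, so use chart row 4. Even row -> WS.
Chart row 4 tiled across columns 1-13: P K K P K K P K P K K P K
Wrong side: read the tiled row from column 13 down to 1 and exchange K with P (leave O, /).
Row 8 as worked: P K P P K P K P P K P P K
Stitch 3 in working order -> P

== STITCH ==
P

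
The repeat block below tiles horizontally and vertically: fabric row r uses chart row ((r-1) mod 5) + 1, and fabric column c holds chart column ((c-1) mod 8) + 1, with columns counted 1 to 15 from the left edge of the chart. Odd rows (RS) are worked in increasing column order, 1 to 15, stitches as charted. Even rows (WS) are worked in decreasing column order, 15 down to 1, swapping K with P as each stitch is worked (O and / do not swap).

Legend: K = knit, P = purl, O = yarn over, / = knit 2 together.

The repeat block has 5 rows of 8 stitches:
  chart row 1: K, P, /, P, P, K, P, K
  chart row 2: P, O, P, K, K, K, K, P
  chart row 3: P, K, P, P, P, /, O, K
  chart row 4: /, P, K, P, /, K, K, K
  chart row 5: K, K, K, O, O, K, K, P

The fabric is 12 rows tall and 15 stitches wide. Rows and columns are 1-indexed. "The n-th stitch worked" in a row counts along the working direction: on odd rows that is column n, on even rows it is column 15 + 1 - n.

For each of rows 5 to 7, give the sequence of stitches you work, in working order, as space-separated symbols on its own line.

== ROWS AS WORKED ==
K K K O O K K P K K K O O K K
K P K K / K P P K P K K / K P
P O P K K K K P P O P K K K K

Derivation:
Row 5: chart row 5, RS - tile across columns 1-15 and work as-is.
Row 6: chart row 1, WS - tiled (columns 1-15): K P / P P K P K K P / P P K P; work from column 15 back to 1 with K<->P swapped.
Row 7: chart row 2, RS - tile across columns 1-15 and work as-is.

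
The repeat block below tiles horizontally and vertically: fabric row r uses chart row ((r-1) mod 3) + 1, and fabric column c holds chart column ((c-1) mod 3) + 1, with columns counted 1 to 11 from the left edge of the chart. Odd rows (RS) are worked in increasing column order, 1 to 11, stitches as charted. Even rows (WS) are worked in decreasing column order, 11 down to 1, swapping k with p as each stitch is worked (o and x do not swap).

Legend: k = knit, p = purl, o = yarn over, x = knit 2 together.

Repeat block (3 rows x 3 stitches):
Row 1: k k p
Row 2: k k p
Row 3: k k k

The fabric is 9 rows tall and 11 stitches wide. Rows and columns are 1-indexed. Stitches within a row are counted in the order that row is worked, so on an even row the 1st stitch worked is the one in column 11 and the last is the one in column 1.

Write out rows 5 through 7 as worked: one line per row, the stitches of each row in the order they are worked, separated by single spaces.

Row 5: chart row 2, RS - tile across columns 1-11 and work as-is.
Row 6: chart row 3, WS - tiled (columns 1-11): k k k k k k k k k k k; work from column 11 back to 1 with k<->p swapped.
Row 7: chart row 1, RS - tile across columns 1-11 and work as-is.

Rows as worked:
k k p k k p k k p k k
p p p p p p p p p p p
k k p k k p k k p k k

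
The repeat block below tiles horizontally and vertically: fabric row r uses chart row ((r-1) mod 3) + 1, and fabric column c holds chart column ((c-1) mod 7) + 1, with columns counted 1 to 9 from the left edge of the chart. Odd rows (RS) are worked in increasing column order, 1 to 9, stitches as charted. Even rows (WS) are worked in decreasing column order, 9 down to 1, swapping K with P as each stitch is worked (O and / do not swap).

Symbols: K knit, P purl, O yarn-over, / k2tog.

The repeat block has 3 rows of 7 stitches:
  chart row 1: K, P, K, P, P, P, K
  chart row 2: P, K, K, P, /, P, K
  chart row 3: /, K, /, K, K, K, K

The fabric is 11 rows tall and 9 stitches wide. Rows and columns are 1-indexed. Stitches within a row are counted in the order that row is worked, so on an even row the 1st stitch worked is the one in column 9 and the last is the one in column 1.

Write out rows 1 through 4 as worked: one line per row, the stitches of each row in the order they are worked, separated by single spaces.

== ROWS AS WORKED ==
K P K P P P K K P
P K P K / K P P K
/ K / K K K K / K
K P P K K K P K P

Derivation:
Row 1: chart row 1, RS - tile across columns 1-9 and work as-is.
Row 2: chart row 2, WS - tiled (columns 1-9): P K K P / P K P K; work from column 9 back to 1 with K<->P swapped.
Row 3: chart row 3, RS - tile across columns 1-9 and work as-is.
Row 4: chart row 1, WS - tiled (columns 1-9): K P K P P P K K P; work from column 9 back to 1 with K<->P swapped.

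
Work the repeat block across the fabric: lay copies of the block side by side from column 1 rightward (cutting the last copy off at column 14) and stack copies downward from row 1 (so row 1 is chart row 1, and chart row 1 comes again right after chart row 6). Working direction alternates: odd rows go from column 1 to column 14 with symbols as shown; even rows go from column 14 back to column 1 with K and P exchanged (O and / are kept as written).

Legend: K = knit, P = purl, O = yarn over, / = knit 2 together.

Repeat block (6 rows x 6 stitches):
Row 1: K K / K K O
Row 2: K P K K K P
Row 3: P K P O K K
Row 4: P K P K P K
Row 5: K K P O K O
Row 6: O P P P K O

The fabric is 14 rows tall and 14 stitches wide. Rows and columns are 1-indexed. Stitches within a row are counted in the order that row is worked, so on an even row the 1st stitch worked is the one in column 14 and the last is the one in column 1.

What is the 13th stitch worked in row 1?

== STITCH ==
K

Derivation:
For row 1: chart row = ((1-1) mod 6) + 1 = 1; this is a RS (odd) row.
Chart row 1 tiled across columns 1-14: K K / K K O K K / K K O K K
RS row: no reversal, no swap; stitch n worked = column n.
Stitch 13 in working order -> K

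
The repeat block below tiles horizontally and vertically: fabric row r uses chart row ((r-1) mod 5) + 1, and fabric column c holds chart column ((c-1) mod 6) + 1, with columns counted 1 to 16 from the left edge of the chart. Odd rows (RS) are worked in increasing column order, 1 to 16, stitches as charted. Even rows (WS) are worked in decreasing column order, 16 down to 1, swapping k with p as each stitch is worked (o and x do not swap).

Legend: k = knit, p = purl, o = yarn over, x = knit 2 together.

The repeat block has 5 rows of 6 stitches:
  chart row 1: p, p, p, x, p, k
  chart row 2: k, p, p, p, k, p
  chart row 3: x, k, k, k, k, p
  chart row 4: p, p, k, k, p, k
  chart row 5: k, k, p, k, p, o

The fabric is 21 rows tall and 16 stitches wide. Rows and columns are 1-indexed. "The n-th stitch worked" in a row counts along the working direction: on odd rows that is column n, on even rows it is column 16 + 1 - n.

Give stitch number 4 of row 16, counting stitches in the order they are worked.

Stitch:
k

Derivation:
For row 16: chart row = ((16-1) mod 5) + 1 = 1; this is a WS (even) row.
Chart row 1 tiled across columns 1-16: p p p x p k p p p x p k p p p x
WS row: flip the tiled sequence (start at column 16) and apply k<->p; o and x stay.
Row 16 as worked: x k k k p k x k k k p k x k k k
Counting 4 along the worked row gives k.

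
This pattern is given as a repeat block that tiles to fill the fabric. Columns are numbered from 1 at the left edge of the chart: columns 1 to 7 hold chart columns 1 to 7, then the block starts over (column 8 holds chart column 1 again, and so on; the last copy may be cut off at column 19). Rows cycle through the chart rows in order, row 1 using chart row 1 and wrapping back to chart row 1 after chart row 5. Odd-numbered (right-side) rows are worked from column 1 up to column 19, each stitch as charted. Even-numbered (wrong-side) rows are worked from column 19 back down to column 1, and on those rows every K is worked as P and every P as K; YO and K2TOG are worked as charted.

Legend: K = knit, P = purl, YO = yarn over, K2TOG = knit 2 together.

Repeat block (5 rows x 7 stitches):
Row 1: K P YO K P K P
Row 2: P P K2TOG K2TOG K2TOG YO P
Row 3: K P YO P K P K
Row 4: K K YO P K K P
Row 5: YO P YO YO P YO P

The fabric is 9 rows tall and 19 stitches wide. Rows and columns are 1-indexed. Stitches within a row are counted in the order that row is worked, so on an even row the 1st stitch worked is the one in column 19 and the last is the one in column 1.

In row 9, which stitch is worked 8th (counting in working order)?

Row 9 uses chart row ((9-1) mod 5)+1 = 4. Row 9 is odd, so RS.
Chart row 4 tiled across columns 1-19: K K YO P K K P K K YO P K K P K K YO P K
Right side: take the tiled row as-is (worked left to right from column 1).
Counting 8 along the worked row gives K.

Stitch:
K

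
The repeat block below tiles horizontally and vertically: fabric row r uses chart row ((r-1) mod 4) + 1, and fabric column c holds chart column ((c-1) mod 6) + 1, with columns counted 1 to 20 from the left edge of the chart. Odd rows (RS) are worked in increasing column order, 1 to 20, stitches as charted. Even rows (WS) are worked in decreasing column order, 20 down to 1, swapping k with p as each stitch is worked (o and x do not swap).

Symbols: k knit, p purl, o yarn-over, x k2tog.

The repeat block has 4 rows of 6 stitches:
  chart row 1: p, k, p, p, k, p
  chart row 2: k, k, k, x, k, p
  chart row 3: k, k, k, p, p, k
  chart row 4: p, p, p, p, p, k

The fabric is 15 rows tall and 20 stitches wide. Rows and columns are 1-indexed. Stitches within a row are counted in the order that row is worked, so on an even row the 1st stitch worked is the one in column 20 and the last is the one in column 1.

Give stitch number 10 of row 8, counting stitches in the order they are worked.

Stitch:
k

Derivation:
Row 8: (8-1) mod 4 = 3, so use chart row 4. Even row -> WS.
Chart row 4 tiled across columns 1-20: p p p p p k p p p p p k p p p p p k p p
WS row: flip the tiled sequence (start at column 20) and apply k<->p; o and x stay.
Row 8 as worked: k k p k k k k k p k k k k k p k k k k k
The 10th stitch worked is k.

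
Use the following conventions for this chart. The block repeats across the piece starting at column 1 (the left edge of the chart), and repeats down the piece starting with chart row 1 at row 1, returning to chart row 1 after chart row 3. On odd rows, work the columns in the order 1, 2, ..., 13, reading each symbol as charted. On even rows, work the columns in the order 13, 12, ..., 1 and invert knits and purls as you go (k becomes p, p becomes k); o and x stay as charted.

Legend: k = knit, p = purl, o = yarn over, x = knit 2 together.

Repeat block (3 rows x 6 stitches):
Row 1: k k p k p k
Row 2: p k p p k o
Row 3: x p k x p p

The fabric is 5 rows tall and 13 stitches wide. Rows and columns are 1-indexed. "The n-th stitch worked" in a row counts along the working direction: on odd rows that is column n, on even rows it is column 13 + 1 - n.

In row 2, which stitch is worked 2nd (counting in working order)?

Result:
o

Derivation:
Row 2: (2-1) mod 3 = 1, so use chart row 2. Even row -> WS.
Chart row 2 tiled across columns 1-13: p k p p k o p k p p k o p
Wrong side: read the tiled row from column 13 down to 1 and exchange k with p (leave o, x).
Row 2 as worked: k o p k k p k o p k k p k
Stitch 2 in working order -> o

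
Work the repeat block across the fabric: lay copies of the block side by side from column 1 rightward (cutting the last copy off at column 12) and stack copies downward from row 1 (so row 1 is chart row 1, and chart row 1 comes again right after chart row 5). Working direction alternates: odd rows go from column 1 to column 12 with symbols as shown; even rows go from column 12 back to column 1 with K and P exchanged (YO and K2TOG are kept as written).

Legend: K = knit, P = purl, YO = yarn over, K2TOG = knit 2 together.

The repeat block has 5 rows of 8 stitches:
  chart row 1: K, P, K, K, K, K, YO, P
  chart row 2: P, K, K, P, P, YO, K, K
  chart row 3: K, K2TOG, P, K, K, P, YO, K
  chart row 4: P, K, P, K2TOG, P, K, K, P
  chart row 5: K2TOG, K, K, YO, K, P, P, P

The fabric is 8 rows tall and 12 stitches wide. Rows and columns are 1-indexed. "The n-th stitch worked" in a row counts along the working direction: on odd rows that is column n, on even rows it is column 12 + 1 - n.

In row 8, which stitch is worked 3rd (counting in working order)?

== STITCH ==
K2TOG

Derivation:
For row 8: chart row = ((8-1) mod 5) + 1 = 3; this is a WS (even) row.
Chart row 3 tiled across columns 1-12: K K2TOG P K K P YO K K K2TOG P K
WS row: flip the tiled sequence (start at column 12) and apply K<->P; YO and K2TOG stay.
Row 8 as worked: P K K2TOG P P YO K P P K K2TOG P
Counting 3 along the worked row gives K2TOG.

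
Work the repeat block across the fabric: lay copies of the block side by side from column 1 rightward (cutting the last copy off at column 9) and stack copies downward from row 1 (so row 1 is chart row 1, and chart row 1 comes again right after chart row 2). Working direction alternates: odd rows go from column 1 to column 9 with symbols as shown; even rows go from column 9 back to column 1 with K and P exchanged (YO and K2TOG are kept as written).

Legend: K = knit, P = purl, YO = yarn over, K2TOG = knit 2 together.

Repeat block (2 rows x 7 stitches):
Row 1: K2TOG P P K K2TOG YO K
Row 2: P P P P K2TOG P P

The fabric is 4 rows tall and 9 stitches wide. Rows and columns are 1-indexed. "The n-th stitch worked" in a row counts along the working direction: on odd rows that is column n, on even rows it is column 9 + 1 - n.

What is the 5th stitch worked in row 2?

== STITCH ==
K2TOG

Derivation:
For row 2: chart row = ((2-1) mod 2) + 1 = 2; this is a WS (even) row.
Chart row 2 tiled across columns 1-9: P P P P K2TOG P P P P
WS: work from column 9 back to column 1 (reverse the tiled row), swapping K<->P (YO and K2TOG unchanged).
Row 2 as worked: K K K K K2TOG K K K K
Counting 5 along the worked row gives K2TOG.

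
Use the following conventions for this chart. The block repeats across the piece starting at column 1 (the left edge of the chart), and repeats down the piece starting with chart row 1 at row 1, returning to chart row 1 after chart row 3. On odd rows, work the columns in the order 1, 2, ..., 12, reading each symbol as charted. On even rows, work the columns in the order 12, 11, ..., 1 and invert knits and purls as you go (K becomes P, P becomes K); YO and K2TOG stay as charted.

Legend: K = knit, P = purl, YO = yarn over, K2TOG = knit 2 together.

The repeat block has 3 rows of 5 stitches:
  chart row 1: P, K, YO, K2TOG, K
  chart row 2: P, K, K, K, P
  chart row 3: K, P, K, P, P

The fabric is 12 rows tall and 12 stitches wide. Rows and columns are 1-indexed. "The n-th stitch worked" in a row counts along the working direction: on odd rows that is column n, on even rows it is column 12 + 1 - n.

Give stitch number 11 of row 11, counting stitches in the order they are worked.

Result:
P

Derivation:
Row 11: (11-1) mod 3 = 1, so use chart row 2. Odd row -> RS.
Chart row 2 tiled across columns 1-12: P K K K P P K K K P P K
RS row: no reversal, no swap; stitch n worked = column n.
Counting 11 along the worked row gives P.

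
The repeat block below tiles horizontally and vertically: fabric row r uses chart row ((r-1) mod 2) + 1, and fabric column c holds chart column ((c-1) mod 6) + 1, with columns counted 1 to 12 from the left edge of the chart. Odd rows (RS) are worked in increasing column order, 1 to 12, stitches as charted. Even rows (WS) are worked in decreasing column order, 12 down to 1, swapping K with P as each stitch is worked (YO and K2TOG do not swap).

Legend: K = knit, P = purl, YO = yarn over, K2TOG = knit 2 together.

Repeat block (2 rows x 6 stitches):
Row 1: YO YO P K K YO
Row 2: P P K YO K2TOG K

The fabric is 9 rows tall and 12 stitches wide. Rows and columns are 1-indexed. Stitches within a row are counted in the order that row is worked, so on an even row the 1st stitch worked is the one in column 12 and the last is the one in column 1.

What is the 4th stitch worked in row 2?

Row 2 uses chart row ((2-1) mod 2)+1 = 2. Row 2 is even, so WS.
Chart row 2 tiled across columns 1-12: P P K YO K2TOG K P P K YO K2TOG K
WS row: flip the tiled sequence (start at column 12) and apply K<->P; YO and K2TOG stay.
Row 2 as worked: P K2TOG YO P K K P K2TOG YO P K K
Counting 4 along the worked row gives P.

Result:
P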